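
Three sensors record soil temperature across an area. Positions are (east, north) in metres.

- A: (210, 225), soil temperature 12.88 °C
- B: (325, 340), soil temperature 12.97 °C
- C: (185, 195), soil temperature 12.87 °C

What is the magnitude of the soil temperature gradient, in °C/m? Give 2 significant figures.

With T = a·x + b·y + c and A as origin, the differences give:
  115·a + 115·b = +0.09
  (-25)·a + (-30)·b = -0.01
Eliminate b (×(-30) and ×115, subtract): -575·a = -1.550 → a = ∂T/∂x = +0.002696
Back-substitute: b = ∂T/∂y = -0.001913.
|∇f| = √(0.002696² + -0.001913²) = 0.003306 °C/m

0.0033 °C/m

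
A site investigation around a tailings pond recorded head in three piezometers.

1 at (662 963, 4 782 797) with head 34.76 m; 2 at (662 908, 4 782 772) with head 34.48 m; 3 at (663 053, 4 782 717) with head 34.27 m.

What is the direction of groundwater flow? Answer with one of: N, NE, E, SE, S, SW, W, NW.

Differences from 1: to 2 (Δx, Δy, Δh) = (-55, -25, -0.28); to 3 = (90, -80, -0.49).
Determinant of the coordinate differences = (-55)·(-80) − 90·(-25) = 6650.
∂h/∂x = [(-0.28)·(-80) − (-0.49)·(-25)] / 6650 = +0.001526
∂h/∂y = [(-55)·(-0.49) − 90·(-0.28)] / 6650 = +0.007842
Flow = −∇h = (-0.001526 east, -0.007842 north), which points south.

S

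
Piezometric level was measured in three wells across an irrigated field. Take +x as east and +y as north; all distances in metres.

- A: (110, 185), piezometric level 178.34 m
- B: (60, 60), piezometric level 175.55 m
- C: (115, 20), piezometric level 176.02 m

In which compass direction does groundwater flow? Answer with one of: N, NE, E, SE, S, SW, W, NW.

Differences from A: to B (Δx, Δy, Δh) = (-50, -125, -2.79); to C = (5, -165, -2.32).
Determinant of the coordinate differences = (-50)·(-165) − 5·(-125) = 8875.
∂h/∂x = [(-2.79)·(-165) − (-2.32)·(-125)] / 8875 = +0.01919
∂h/∂y = [(-50)·(-2.32) − 5·(-2.79)] / 8875 = +0.01464
Flow = −∇h = (-0.01919 east, -0.01464 north), which points southwest.

SW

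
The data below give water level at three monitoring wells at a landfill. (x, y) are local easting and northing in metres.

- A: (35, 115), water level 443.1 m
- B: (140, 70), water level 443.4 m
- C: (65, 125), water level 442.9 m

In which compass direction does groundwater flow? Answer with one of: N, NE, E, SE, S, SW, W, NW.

With h = a·x + b·y + c and A as origin, the differences give:
  105·a + (-45)·b = +0.3
  30·a + 10·b = -0.2
Eliminate b (×10 and ×(-45), subtract): 2400·a = -6.00 → a = ∂h/∂x = -0.002500
Back-substitute: b = ∂h/∂y = -0.01250.
Flow = −∇h = (+0.002500 east, +0.01250 north), which points north.

N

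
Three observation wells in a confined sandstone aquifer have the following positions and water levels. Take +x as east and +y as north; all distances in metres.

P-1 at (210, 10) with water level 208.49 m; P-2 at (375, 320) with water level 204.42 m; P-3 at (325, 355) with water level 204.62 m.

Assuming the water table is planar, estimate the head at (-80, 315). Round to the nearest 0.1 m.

Three-point gradient (reference P-1): Δ to P-2 = (165, 310, -4.07), Δ to P-3 = (115, 345, -3.87).
∂h/∂x = -0.009610, ∂h/∂y = -0.008014 (det = 21275).
h(-80, 315) = 208.49 + (-0.009610)·(-290) + (-0.008014)·(305) = 208.49 +2.787 -2.444 = 208.833 m.

208.8 m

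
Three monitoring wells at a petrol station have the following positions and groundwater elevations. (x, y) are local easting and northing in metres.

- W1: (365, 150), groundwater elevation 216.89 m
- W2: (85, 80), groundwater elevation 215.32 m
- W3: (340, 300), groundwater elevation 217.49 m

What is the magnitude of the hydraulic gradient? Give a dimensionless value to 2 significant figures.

Differences from W1: to W2 (Δx, Δy, Δh) = (-280, -70, -1.57); to W3 = (-25, 150, +0.60).
Solve a·Δx + b·Δy = Δh: det = (-280)·150 − (-25)·(-70) = -43750.
∂h/∂x = [(-1.57)·150 − (+0.60)·(-70)] / -43750 = +0.004423
∂h/∂y = [(-280)·(+0.60) − (-25)·(-1.57)] / -43750 = +0.004737
|∇h| = √(0.004423² + 0.004737²) = 0.006481

0.0065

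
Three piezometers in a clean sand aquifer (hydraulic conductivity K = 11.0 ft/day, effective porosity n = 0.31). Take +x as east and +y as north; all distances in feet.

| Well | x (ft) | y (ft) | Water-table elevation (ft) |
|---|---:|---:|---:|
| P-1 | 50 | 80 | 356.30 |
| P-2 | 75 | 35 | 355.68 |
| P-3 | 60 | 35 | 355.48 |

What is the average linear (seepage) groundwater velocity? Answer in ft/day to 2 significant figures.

0.89 ft/day

Differences from P-1: to P-2 (Δx, Δy, Δh) = (25, -45, -0.62); to P-3 = (10, -45, -0.82).
Solve a·Δx + b·Δy = Δh: det = 25·(-45) − 10·(-45) = -675.
∂h/∂x = [(-0.62)·(-45) − (-0.82)·(-45)] / -675 = +0.01333
∂h/∂y = [25·(-0.82) − 10·(-0.62)] / -675 = +0.02119
|∇h| = √(0.01333² + 0.02119²) = 0.02503
Seepage velocity v = K·i/n = 11.0 × 0.02503 / 0.31 = 0.8882 ft/day.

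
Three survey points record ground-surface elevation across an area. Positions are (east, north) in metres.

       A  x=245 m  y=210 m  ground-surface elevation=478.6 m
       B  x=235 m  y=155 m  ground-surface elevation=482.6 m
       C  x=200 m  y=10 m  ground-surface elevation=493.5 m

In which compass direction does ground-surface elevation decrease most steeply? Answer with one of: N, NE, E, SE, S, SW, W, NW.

NE

Differences from A: to B (Δx, Δy, Δh) = (-10, -55, +4.0); to C = (-45, -200, +14.9).
Determinant of the coordinate differences = (-10)·(-200) − (-45)·(-55) = -475.
∂z/∂x = [(+4.0)·(-200) − (+14.9)·(-55)] / -475 = -0.04105
∂z/∂y = [(-10)·(+14.9) − (-45)·(+4.0)] / -475 = -0.06526
Steepest decrease is along −∇f = (+0.04105 E, +0.06526 N) → northeast.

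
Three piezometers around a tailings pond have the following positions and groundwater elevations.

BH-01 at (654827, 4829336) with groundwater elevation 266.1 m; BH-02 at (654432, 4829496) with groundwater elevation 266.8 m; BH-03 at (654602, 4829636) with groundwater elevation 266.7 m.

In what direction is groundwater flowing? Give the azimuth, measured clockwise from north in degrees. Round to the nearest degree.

With h = a·x + b·y + c and BH-01 as origin, the differences give:
  (-395)·a + 160·b = +0.7
  (-225)·a + 300·b = +0.6
Eliminate b (×300 and ×160, subtract): -82500·a = 114.00 → a = ∂h/∂x = -0.001382
Back-substitute: b = ∂h/∂y = +0.0009636.
Flow direction (−∇h) has components (+0.001382 E, -0.0009636 N).
Azimuth = atan2(E, N) = atan2(+0.001382, -0.0009636) = 124.9° ≈ 125°.

125°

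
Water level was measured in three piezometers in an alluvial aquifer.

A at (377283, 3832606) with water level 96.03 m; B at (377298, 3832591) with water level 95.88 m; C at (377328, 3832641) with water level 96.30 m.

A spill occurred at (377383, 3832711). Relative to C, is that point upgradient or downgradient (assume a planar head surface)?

upgradient

Three-point gradient (reference A): Δ to B = (15, -15, -0.15), Δ to C = (45, 35, +0.27).
∂h/∂x = -0.001000, ∂h/∂y = +0.009000 (det = 1200).
Head at (377383, 3832711) = 96.03 + (-0.001000)·(100) + (+0.009000)·(105) = 96.88 m.
That is higher than the 96.30 m at C, so the point is upgradient.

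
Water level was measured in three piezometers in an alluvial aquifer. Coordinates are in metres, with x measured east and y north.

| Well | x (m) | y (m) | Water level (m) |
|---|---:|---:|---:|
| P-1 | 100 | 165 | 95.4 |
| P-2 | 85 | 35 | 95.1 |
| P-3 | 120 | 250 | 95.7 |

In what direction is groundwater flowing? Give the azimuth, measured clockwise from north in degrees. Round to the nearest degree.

264°

Taking P-1 as reference: P-2−P-1 = (-15, -130, -0.3); P-3−P-1 = (20, 85, +0.3).
Determinant of the coordinate differences = (-15)·85 − 20·(-130) = 1325.
∂h/∂x = [(-0.3)·85 − (+0.3)·(-130)] / 1325 = +0.01019
∂h/∂y = [(-15)·(+0.3) − 20·(-0.3)] / 1325 = +0.001132
Flow direction (−∇h) has components (-0.01019 E, -0.001132 N).
Azimuth = atan2(E, N) = atan2(-0.01019, -0.001132) = 263.7° ≈ 264°.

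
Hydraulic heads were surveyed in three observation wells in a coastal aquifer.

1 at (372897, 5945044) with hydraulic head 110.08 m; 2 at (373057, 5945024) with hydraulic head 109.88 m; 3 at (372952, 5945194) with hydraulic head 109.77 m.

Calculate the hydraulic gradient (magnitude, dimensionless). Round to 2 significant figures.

0.0021

Taking 1 as reference: 2−1 = (160, -20, -0.20); 3−1 = (55, 150, -0.31).
Determinant of the coordinate differences = 160·150 − 55·(-20) = 25100.
∂h/∂x = [(-0.20)·150 − (-0.31)·(-20)] / 25100 = -0.001442
∂h/∂y = [160·(-0.31) − 55·(-0.20)] / 25100 = -0.001538
|∇h| = √(-0.001442² + -0.001538²) = 0.002108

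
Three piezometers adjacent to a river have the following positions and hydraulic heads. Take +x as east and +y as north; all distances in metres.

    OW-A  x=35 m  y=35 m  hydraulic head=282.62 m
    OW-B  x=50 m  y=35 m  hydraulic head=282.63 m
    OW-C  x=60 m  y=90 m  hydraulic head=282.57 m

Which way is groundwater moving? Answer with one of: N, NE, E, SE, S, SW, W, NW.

With h = a·x + b·y + c and OW-A as origin, the differences give:
  15·a + 0·b = +0.01
  25·a + 55·b = -0.05
Eliminate b (×55 and ×0, subtract): 825·a = 0.550 → a = ∂h/∂x = +0.0006667
Back-substitute: b = ∂h/∂y = -0.001212.
Flow = −∇h = (-0.0006667 east, +0.001212 north), which points northwest.

NW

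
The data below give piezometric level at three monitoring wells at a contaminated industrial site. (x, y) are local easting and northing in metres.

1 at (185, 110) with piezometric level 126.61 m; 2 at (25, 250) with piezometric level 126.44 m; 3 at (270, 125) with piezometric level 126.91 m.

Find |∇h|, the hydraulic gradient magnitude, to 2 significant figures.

With h = a·x + b·y + c and 1 as origin, the differences give:
  (-160)·a + 140·b = -0.17
  85·a + 15·b = +0.30
Eliminate b (×15 and ×140, subtract): -14300·a = -44.550 → a = ∂h/∂x = +0.003115
Back-substitute: b = ∂h/∂y = +0.002346.
|∇h| = √(0.003115² + 0.002346²) = 0.0039

0.0039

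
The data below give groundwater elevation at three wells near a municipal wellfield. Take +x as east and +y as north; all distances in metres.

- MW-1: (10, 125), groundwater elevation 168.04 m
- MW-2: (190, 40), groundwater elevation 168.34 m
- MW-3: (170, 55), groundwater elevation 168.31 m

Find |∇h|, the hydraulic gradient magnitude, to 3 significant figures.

Differences from MW-1: to MW-2 (Δx, Δy, Δh) = (180, -85, +0.30); to MW-3 = (160, -70, +0.27).
Determinant of the coordinate differences = 180·(-70) − 160·(-85) = 1000.
∂h/∂x = [(+0.30)·(-70) − (+0.27)·(-85)] / 1000 = +0.001950
∂h/∂y = [180·(+0.27) − 160·(+0.30)] / 1000 = +0.0006000
|∇h| = √(0.001950² + 0.0006000²) = 0.00204

0.00204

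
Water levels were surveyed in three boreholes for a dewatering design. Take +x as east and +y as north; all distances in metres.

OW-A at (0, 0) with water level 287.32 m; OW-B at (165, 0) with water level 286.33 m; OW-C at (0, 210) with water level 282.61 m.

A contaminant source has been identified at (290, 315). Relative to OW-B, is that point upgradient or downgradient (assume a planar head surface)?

∂h/∂x = (286.33 − 287.32) / (165 − 0) = -0.006000
∂h/∂y = (282.61 − 287.32) / (210 − 0) = -0.02243
Head at (290, 315) = 287.32 + (-0.006000)·(290) + (-0.02243)·(315) = 278.51 m.
That is lower than the 286.33 m at OW-B, so the point is downgradient.

downgradient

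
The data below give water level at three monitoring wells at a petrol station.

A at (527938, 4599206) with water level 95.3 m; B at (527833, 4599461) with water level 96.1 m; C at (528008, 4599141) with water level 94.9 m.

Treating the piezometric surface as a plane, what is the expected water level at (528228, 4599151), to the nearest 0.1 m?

93.9 m

Differences from A: to B (Δx, Δy, Δh) = (-105, 255, +0.8); to C = (70, -65, -0.4).
Determinant of the coordinate differences = (-105)·(-65) − 70·255 = -11025.
∂h/∂x = [(+0.8)·(-65) − (-0.4)·255] / -11025 = -0.004535
∂h/∂y = [(-105)·(-0.4) − 70·(+0.8)] / -11025 = +0.001270
h(528228, 4599151) = 95.3 + (-0.004535)·(290) + (+0.001270)·(-55) = 95.3 -1.315 -0.070 = 93.915 m.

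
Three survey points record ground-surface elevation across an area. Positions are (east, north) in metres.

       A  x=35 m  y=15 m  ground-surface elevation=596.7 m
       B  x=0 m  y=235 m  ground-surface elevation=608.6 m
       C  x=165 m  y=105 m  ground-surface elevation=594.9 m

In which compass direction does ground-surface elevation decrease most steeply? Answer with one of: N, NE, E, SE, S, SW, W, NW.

SE

Taking A as reference: B−A = (-35, 220, +11.9); C−A = (130, 90, -1.8).
Solve a·Δx + b·Δy = Δz: det = (-35)·90 − 130·220 = -31750.
∂z/∂x = [(+11.9)·90 − (-1.8)·220] / -31750 = -0.04620
∂z/∂y = [(-35)·(-1.8) − 130·(+11.9)] / -31750 = +0.04674
Steepest decrease is along −∇f = (+0.04620 E, -0.04674 N) → southeast.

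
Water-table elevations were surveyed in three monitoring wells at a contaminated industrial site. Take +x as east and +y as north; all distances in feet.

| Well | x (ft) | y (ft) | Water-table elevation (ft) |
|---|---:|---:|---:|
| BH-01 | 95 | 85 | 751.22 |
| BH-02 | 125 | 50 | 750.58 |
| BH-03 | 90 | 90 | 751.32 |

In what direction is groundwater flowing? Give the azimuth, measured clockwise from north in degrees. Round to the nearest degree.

With h = a·x + b·y + c and BH-01 as origin, the differences give:
  30·a + (-35)·b = -0.64
  (-5)·a + 5·b = +0.10
Eliminate b (×5 and ×(-35), subtract): -25·a = 0.300 → a = ∂h/∂x = -0.01200
Back-substitute: b = ∂h/∂y = +0.008000.
Flow direction (−∇h) has components (+0.01200 E, -0.008000 N).
Azimuth = atan2(E, N) = atan2(+0.01200, -0.008000) = 123.7° ≈ 124°.

124°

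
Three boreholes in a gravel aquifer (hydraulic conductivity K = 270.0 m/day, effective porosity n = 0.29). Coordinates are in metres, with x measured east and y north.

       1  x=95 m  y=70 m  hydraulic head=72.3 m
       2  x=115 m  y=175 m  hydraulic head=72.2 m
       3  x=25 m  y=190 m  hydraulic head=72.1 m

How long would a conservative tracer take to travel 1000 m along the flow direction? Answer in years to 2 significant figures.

With h = a·x + b·y + c and 1 as origin, the differences give:
  20·a + 105·b = -0.1
  (-70)·a + 120·b = -0.2
Eliminate b (×120 and ×105, subtract): 9750·a = 9.00 → a = ∂h/∂x = +0.0009231
Back-substitute: b = ∂h/∂y = -0.001128.
|∇h| = √(0.0009231² + -0.001128²) = 0.001458
Seepage velocity v = K·i/n = 270.0 × 0.001458 / 0.29 = 1.357 m/day.
t = 1000 / 1.357 = 736.9 days = 2.02 years.

2.0 years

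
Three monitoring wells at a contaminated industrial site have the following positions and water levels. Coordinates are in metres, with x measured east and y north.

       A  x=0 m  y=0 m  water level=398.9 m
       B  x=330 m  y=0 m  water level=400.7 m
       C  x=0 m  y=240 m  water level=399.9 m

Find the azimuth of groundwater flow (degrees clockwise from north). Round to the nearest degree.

∂h/∂x = (400.7 − 398.9) / (330 − 0) = +0.005455
∂h/∂y = (399.9 − 398.9) / (240 − 0) = +0.004167
Flow direction (−∇h) has components (-0.005455 E, -0.004167 N).
Azimuth = atan2(E, N) = atan2(-0.005455, -0.004167) = 232.6° ≈ 233°.

233°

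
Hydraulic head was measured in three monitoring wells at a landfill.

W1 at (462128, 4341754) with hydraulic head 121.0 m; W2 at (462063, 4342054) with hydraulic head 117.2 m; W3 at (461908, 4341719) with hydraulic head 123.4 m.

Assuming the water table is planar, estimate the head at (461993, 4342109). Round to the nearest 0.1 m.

117.0 m

Differences from W1: to W2 (Δx, Δy, Δh) = (-65, 300, -3.8); to W3 = (-220, -35, +2.4).
Determinant of the coordinate differences = (-65)·(-35) − (-220)·300 = 68275.
∂h/∂x = [(-3.8)·(-35) − (+2.4)·300] / 68275 = -0.008598
∂h/∂y = [(-65)·(+2.4) − (-220)·(-3.8)] / 68275 = -0.01453
h(461993, 4342109) = 121.0 + (-0.008598)·(-135) + (-0.01453)·(355) = 121.0 +1.161 -5.158 = 117.003 m.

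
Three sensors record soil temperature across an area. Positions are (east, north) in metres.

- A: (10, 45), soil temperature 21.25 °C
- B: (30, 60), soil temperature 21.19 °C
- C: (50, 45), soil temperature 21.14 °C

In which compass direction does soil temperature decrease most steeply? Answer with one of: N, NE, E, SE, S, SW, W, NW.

E

With T = a·x + b·y + c and A as origin, the differences give:
  20·a + 15·b = -0.06
  40·a + 0·b = -0.11
Eliminate b (×0 and ×15, subtract): -600·a = 1.650 → a = ∂T/∂x = -0.002750
Back-substitute: b = ∂T/∂y = -0.0003333.
Steepest decrease is along −∇f = (+0.002750 E, +0.0003333 N) → east.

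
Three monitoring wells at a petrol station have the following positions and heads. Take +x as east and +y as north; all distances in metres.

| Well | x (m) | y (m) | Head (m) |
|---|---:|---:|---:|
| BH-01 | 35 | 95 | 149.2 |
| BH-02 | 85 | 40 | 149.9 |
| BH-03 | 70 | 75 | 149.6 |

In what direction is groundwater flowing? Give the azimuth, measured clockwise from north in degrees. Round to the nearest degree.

Three-point gradient (reference BH-01): Δ to BH-02 = (50, -55, +0.7), Δ to BH-03 = (35, -20, +0.4).
∂h/∂x = +0.008649, ∂h/∂y = -0.004865 (det = 925).
Flow direction (−∇h) has components (-0.008649 E, +0.004865 N).
Azimuth = atan2(E, N) = atan2(-0.008649, +0.004865) = 299.4° ≈ 299°.

299°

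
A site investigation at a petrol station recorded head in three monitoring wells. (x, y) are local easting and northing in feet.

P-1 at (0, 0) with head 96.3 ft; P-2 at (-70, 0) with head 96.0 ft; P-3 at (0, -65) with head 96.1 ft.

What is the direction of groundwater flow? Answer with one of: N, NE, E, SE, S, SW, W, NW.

∂h/∂x = (96.0 − 96.3) / (-70 − 0) = +0.004286
∂h/∂y = (96.1 − 96.3) / (-65 − 0) = +0.003077
Flow = −∇h = (-0.004286 east, -0.003077 north), which points southwest.

SW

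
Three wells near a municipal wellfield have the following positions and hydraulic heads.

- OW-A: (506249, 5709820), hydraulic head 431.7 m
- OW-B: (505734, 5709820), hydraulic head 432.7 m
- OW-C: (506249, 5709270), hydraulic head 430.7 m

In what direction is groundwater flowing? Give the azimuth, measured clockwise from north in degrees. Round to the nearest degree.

133°

∂h/∂x = (432.7 − 431.7) / (505734 − 506249) = -0.001942
∂h/∂y = (430.7 − 431.7) / (5709270 − 5709820) = +0.001818
Flow direction (−∇h) has components (+0.001942 E, -0.001818 N).
Azimuth = atan2(E, N) = atan2(+0.001942, -0.001818) = 133.1° ≈ 133°.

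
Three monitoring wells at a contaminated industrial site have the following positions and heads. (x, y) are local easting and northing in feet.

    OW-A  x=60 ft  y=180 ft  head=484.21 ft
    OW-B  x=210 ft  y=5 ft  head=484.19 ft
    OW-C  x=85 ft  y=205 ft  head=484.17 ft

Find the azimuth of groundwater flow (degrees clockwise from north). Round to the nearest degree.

054°

Taking OW-A as reference: OW-B−OW-A = (150, -175, -0.02); OW-C−OW-A = (25, 25, -0.04).
Determinant of the coordinate differences = 150·25 − 25·(-175) = 8125.
∂h/∂x = [(-0.02)·25 − (-0.04)·(-175)] / 8125 = -0.0009231
∂h/∂y = [150·(-0.04) − 25·(-0.02)] / 8125 = -0.0006769
Flow direction (−∇h) has components (+0.0009231 E, +0.0006769 N).
Azimuth = atan2(E, N) = atan2(+0.0009231, +0.0006769) = 53.7° ≈ 054°.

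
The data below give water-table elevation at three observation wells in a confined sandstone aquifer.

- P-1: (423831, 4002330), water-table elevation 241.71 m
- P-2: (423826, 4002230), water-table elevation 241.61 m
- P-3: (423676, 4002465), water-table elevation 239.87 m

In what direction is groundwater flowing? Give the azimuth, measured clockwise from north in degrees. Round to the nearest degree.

268°

With h = a·x + b·y + c and P-1 as origin, the differences give:
  (-5)·a + (-100)·b = -0.10
  (-155)·a + 135·b = -1.84
Eliminate b (×135 and ×(-100), subtract): -16175·a = -197.500 → a = ∂h/∂x = +0.01221
Back-substitute: b = ∂h/∂y = +0.0003895.
Flow direction (−∇h) has components (-0.01221 E, -0.0003895 N).
Azimuth = atan2(E, N) = atan2(-0.01221, -0.0003895) = 268.2° ≈ 268°.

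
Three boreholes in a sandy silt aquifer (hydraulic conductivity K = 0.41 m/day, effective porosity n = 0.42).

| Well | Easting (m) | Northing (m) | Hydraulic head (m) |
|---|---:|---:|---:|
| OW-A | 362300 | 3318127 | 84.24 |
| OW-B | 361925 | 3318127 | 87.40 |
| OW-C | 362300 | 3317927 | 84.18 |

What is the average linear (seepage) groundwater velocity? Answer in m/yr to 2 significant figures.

3.0 m/yr

∂h/∂x = (87.40 − 84.24) / (361925 − 362300) = -0.008427
∂h/∂y = (84.18 − 84.24) / (3317927 − 3318127) = +0.0003000
|∇h| = √(-0.008427² + 0.0003000²) = 0.008432
Seepage velocity v = K·i/n = 0.41 × 0.008432 / 0.42 = 0.008231 m/day = 3.006 m/yr.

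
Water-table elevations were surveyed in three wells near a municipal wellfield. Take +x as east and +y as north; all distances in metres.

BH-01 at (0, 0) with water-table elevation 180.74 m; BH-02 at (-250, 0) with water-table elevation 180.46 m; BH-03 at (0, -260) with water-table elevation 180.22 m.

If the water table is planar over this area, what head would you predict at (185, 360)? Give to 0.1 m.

∂h/∂x = (180.46 − 180.74) / (-250 − 0) = +0.001120
∂h/∂y = (180.22 − 180.74) / (-260 − 0) = +0.002000
h(185, 360) = 180.74 + (+0.001120)·(185) + (+0.002000)·(360) = 180.74 +0.207 +0.720 = 181.667 m.

181.7 m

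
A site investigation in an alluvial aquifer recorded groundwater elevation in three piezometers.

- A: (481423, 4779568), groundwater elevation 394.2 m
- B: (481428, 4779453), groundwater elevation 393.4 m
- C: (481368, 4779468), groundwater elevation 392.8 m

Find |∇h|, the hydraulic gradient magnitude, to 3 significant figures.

0.0140

Differences from A: to B (Δx, Δy, Δh) = (5, -115, -0.8); to C = (-55, -100, -1.4).
Determinant of the coordinate differences = 5·(-100) − (-55)·(-115) = -6825.
∂h/∂x = [(-0.8)·(-100) − (-1.4)·(-115)] / -6825 = +0.01187
∂h/∂y = [5·(-1.4) − (-55)·(-0.8)] / -6825 = +0.007473
|∇h| = √(0.01187² + 0.007473²) = 0.01403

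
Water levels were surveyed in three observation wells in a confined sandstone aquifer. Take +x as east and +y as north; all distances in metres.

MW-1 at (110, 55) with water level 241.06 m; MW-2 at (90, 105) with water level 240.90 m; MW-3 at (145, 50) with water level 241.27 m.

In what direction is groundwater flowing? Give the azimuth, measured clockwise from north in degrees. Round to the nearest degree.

278°

With h = a·x + b·y + c and MW-1 as origin, the differences give:
  (-20)·a + 50·b = -0.16
  35·a + (-5)·b = +0.21
Eliminate b (×(-5) and ×50, subtract): -1650·a = -9.700 → a = ∂h/∂x = +0.005879
Back-substitute: b = ∂h/∂y = -0.0008485.
Flow direction (−∇h) has components (-0.005879 E, +0.0008485 N).
Azimuth = atan2(E, N) = atan2(-0.005879, +0.0008485) = 278.2° ≈ 278°.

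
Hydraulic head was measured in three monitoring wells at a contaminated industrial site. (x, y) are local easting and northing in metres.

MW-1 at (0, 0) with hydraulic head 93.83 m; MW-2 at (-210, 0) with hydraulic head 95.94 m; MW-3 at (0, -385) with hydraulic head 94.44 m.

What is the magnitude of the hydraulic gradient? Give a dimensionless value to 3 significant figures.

∂h/∂x = (95.94 − 93.83) / (-210 − 0) = -0.01005
∂h/∂y = (94.44 − 93.83) / (-385 − 0) = -0.001584
|∇h| = √(-0.01005² + -0.001584²) = 0.01017

0.0102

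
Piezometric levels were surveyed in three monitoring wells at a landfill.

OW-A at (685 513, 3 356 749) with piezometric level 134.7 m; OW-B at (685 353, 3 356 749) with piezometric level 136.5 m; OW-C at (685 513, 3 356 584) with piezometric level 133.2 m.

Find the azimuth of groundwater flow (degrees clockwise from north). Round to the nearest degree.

129°

∂h/∂x = (136.5 − 134.7) / (685353 − 685513) = -0.01125
∂h/∂y = (133.2 − 134.7) / (3356584 − 3356749) = +0.009091
Flow direction (−∇h) has components (+0.01125 E, -0.009091 N).
Azimuth = atan2(E, N) = atan2(+0.01125, -0.009091) = 128.9° ≈ 129°.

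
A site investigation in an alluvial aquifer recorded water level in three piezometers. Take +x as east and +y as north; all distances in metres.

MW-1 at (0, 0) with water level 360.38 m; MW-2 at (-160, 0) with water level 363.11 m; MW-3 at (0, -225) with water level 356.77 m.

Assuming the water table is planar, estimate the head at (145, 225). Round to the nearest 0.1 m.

∂h/∂x = (363.11 − 360.38) / (-160 − 0) = -0.01706
∂h/∂y = (356.77 − 360.38) / (-225 − 0) = +0.01604
h(145, 225) = 360.38 + (-0.01706)·(145) + (+0.01604)·(225) = 360.38 -2.474 +3.610 = 361.516 m.

361.5 m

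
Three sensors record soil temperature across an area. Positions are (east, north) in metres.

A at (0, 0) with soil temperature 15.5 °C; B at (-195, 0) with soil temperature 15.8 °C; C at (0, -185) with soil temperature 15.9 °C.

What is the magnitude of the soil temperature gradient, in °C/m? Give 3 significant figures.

0.00265 °C/m

∂T/∂x = (15.8 − 15.5) / (-195 − 0) = -0.001538
∂T/∂y = (15.9 − 15.5) / (-185 − 0) = -0.002162
|∇f| = √(-0.001538² + -0.002162²) = 0.002653 °C/m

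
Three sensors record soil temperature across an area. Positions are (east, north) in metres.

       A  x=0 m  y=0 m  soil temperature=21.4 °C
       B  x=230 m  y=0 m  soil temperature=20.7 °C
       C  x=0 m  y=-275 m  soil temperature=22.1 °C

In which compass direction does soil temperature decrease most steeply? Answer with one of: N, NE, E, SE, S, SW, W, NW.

∂T/∂x = (20.7 − 21.4) / (230 − 0) = -0.003043
∂T/∂y = (22.1 − 21.4) / (-275 − 0) = -0.002545
Steepest decrease is along −∇f = (+0.003043 E, +0.002545 N) → northeast.

NE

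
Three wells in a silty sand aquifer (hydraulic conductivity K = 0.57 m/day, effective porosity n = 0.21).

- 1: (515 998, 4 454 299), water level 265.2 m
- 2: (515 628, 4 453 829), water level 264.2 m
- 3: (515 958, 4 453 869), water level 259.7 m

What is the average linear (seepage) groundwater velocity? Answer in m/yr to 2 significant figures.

Three-point gradient (reference 1): Δ to 2 = (-370, -470, -1.0), Δ to 3 = (-40, -430, -5.5).
∂h/∂x = -0.01536, ∂h/∂y = +0.01422 (det = 140300).
|∇h| = √(-0.01536² + 0.01422²) = 0.02093
Seepage velocity v = K·i/n = 0.57 × 0.02093 / 0.21 = 0.05681 m/day = 20.75 m/yr.

21 m/yr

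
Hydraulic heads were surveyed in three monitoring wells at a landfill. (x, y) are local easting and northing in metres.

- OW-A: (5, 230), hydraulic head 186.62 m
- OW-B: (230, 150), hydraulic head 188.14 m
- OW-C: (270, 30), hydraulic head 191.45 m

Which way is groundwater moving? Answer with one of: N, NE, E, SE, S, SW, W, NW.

Differences from OW-A: to OW-B (Δx, Δy, Δh) = (225, -80, +1.52); to OW-C = (265, -200, +4.83).
Solve a·Δx + b·Δy = Δh: det = 225·(-200) − 265·(-80) = -23800.
∂h/∂x = [(+1.52)·(-200) − (+4.83)·(-80)] / -23800 = -0.003462
∂h/∂y = [225·(+4.83) − 265·(+1.52)] / -23800 = -0.02874
Flow = −∇h = (+0.003462 east, +0.02874 north), which points north.

N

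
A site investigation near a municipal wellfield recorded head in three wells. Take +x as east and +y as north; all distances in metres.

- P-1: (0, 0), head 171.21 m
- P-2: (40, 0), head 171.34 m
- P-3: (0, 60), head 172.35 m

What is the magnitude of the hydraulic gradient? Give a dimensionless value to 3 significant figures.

0.0193

∂h/∂x = (171.34 − 171.21) / (40 − 0) = +0.003250
∂h/∂y = (172.35 − 171.21) / (60 − 0) = +0.01900
|∇h| = √(0.003250² + 0.01900²) = 0.01928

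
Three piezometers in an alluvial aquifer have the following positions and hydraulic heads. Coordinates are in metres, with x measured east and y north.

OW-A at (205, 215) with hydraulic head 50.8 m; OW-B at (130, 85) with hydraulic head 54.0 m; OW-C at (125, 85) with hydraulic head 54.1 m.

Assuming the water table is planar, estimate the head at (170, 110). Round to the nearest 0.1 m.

With h = a·x + b·y + c and OW-A as origin, the differences give:
  (-75)·a + (-130)·b = +3.2
  (-80)·a + (-130)·b = +3.3
Eliminate b (×(-130) and ×(-130), subtract): -650·a = 13.00 → a = ∂h/∂x = -0.02000
Back-substitute: b = ∂h/∂y = -0.01308.
h(170, 110) = 50.8 + (-0.02000)·(-35) + (-0.01308)·(-105) = 50.8 +0.700 +1.373 = 52.873 m.

52.9 m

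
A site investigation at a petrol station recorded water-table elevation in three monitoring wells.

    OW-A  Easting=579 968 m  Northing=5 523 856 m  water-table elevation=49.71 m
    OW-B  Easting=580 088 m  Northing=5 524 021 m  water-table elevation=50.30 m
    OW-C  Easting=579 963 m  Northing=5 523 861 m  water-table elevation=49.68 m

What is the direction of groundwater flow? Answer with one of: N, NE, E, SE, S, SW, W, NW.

W

Differences from OW-A: to OW-B (Δx, Δy, Δh) = (120, 165, +0.59); to OW-C = (-5, 5, -0.03).
Determinant of the coordinate differences = 120·5 − (-5)·165 = 1425.
∂h/∂x = [(+0.59)·5 − (-0.03)·165] / 1425 = +0.005544
∂h/∂y = [120·(-0.03) − (-5)·(+0.59)] / 1425 = -0.0004561
Flow = −∇h = (-0.005544 east, +0.0004561 north), which points west.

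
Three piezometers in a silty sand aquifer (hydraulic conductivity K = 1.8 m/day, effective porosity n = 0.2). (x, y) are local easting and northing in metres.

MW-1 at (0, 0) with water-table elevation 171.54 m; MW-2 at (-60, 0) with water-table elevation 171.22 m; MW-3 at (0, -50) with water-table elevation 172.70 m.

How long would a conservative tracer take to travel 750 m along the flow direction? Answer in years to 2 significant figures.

9.6 years

∂h/∂x = (171.22 − 171.54) / (-60 − 0) = +0.005333
∂h/∂y = (172.70 − 171.54) / (-50 − 0) = -0.02320
|∇h| = √(0.005333² + -0.02320²) = 0.02381
Seepage velocity v = K·i/n = 1.8 × 0.02381 / 0.2 = 0.2143 m/day.
t = 750 / 0.2143 = 3500 days = 9.58 years.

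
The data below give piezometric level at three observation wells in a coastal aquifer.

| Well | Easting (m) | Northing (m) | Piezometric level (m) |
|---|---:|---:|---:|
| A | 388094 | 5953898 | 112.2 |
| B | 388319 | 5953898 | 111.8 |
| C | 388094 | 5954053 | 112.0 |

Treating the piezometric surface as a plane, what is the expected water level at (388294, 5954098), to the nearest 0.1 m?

111.6 m

∂h/∂x = (111.8 − 112.2) / (388319 − 388094) = -0.001778
∂h/∂y = (112.0 − 112.2) / (5954053 − 5953898) = -0.001290
h(388294, 5954098) = 112.2 + (-0.001778)·(200) + (-0.001290)·(200) = 112.2 -0.356 -0.258 = 111.586 m.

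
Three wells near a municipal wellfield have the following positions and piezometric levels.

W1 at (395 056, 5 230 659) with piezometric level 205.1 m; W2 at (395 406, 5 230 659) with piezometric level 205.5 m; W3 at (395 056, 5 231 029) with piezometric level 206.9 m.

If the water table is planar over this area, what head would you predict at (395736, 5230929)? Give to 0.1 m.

∂h/∂x = (205.5 − 205.1) / (395406 − 395056) = +0.001143
∂h/∂y = (206.9 − 205.1) / (5231029 − 5230659) = +0.004865
h(395736, 5230929) = 205.1 + (+0.001143)·(680) + (+0.004865)·(270) = 205.1 +0.777 +1.314 = 207.191 m.

207.2 m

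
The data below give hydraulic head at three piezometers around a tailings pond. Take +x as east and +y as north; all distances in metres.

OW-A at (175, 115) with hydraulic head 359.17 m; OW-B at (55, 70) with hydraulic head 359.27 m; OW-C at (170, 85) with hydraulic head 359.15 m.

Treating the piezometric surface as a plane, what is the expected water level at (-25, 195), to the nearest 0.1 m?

359.5 m

Taking OW-A as reference: OW-B−OW-A = (-120, -45, +0.10); OW-C−OW-A = (-5, -30, -0.02).
Solve a·Δx + b·Δy = Δh: det = (-120)·(-30) − (-5)·(-45) = 3375.
∂h/∂x = [(+0.10)·(-30) − (-0.02)·(-45)] / 3375 = -0.001156
∂h/∂y = [(-120)·(-0.02) − (-5)·(+0.10)] / 3375 = +0.0008593
h(-25, 195) = 359.17 + (-0.001156)·(-200) + (+0.0008593)·(80) = 359.17 +0.231 +0.069 = 359.470 m.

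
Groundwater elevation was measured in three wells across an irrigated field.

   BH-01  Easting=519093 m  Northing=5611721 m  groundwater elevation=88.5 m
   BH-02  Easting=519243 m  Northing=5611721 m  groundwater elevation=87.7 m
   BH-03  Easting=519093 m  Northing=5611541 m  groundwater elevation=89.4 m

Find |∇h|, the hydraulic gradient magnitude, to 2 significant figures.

0.0073

∂h/∂x = (87.7 − 88.5) / (519243 − 519093) = -0.005333
∂h/∂y = (89.4 − 88.5) / (5611541 − 5611721) = -0.005000
|∇h| = √(-0.005333² + -0.005000²) = 0.00731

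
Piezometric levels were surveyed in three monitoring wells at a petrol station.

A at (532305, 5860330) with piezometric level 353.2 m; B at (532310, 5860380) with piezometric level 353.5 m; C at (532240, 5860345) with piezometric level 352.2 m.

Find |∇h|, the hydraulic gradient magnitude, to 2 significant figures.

Three-point gradient (reference A): Δ to B = (5, 50, +0.3), Δ to C = (-65, 15, -1.0).
∂h/∂x = +0.01639, ∂h/∂y = +0.004361 (det = 3325).
|∇h| = √(0.01639² + 0.004361²) = 0.01696

0.017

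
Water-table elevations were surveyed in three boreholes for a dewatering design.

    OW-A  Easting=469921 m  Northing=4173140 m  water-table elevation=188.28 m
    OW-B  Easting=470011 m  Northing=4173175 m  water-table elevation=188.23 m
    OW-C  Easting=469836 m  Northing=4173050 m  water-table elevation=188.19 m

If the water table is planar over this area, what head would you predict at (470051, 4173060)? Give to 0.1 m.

187.9 m

Differences from OW-A: to OW-B (Δx, Δy, Δh) = (90, 35, -0.05); to OW-C = (-85, -90, -0.09).
Solve a·Δx + b·Δy = Δh: det = 90·(-90) − (-85)·35 = -5125.
∂h/∂x = [(-0.05)·(-90) − (-0.09)·35] / -5125 = -0.001493
∂h/∂y = [90·(-0.09) − (-85)·(-0.05)] / -5125 = +0.002410
h(470051, 4173060) = 188.28 + (-0.001493)·(130) + (+0.002410)·(-80) = 188.28 -0.194 -0.193 = 187.893 m.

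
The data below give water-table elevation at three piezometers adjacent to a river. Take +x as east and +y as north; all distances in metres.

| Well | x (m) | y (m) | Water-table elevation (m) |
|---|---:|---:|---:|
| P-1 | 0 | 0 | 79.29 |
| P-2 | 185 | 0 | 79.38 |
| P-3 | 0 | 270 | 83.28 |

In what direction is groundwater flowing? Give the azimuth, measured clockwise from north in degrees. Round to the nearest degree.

182°

∂h/∂x = (79.38 − 79.29) / (185 − 0) = +0.0004865
∂h/∂y = (83.28 − 79.29) / (270 − 0) = +0.01478
Flow direction (−∇h) has components (-0.0004865 E, -0.01478 N).
Azimuth = atan2(E, N) = atan2(-0.0004865, -0.01478) = 181.9° ≈ 182°.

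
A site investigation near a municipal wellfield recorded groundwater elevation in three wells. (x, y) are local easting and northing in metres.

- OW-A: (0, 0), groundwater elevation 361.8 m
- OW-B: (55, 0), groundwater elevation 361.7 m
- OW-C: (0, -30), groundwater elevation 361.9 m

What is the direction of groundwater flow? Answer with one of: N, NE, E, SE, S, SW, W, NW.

NE

∂h/∂x = (361.7 − 361.8) / (55 − 0) = -0.001818
∂h/∂y = (361.9 − 361.8) / (-30 − 0) = -0.003333
Flow = −∇h = (+0.001818 east, +0.003333 north), which points northeast.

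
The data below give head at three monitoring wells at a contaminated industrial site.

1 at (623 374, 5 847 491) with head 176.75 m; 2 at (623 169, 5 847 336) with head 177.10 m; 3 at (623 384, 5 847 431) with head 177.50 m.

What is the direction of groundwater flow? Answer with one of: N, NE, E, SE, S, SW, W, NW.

NW

Taking 1 as reference: 2−1 = (-205, -155, +0.35); 3−1 = (10, -60, +0.75).
Determinant of the coordinate differences = (-205)·(-60) − 10·(-155) = 13850.
∂h/∂x = [(+0.35)·(-60) − (+0.75)·(-155)] / 13850 = +0.006877
∂h/∂y = [(-205)·(+0.75) − 10·(+0.35)] / 13850 = -0.01135
Flow = −∇h = (-0.006877 east, +0.01135 north), which points northwest.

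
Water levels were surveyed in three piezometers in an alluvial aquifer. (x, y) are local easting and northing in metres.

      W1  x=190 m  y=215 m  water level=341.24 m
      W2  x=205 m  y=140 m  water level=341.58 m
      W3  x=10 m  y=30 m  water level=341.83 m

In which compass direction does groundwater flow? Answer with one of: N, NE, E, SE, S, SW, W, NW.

Taking W1 as reference: W2−W1 = (15, -75, +0.34); W3−W1 = (-180, -185, +0.59).
Determinant of the coordinate differences = 15·(-185) − (-180)·(-75) = -16275.
∂h/∂x = [(+0.34)·(-185) − (+0.59)·(-75)] / -16275 = +0.001146
∂h/∂y = [15·(+0.59) − (-180)·(+0.34)] / -16275 = -0.004304
Flow = −∇h = (-0.001146 east, +0.004304 north), which points north.

N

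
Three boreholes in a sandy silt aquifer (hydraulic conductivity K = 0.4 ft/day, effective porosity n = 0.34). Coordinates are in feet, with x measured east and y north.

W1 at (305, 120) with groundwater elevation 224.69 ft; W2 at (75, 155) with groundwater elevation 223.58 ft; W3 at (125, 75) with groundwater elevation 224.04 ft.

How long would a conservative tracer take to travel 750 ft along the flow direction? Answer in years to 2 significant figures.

330 years

Three-point gradient (reference W1): Δ to W2 = (-230, 35, -1.11), Δ to W3 = (-180, -45, -0.65).
∂h/∂x = +0.004366, ∂h/∂y = -0.003021 (det = 16650).
|∇h| = √(0.004366² + -0.003021²) = 0.005309
Seepage velocity v = K·i/n = 0.4 × 0.005309 / 0.34 = 0.006246 ft/day.
t = 750 / 0.006246 = 1.201e+05 days = 329 years.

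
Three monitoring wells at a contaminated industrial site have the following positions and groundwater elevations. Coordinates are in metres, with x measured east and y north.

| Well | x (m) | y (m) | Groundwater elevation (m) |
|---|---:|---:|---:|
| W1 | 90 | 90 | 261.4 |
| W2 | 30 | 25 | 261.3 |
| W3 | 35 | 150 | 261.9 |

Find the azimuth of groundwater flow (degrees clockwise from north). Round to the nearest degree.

143°

Taking W1 as reference: W2−W1 = (-60, -65, -0.1); W3−W1 = (-55, 60, +0.5).
Determinant of the coordinate differences = (-60)·60 − (-55)·(-65) = -7175.
∂h/∂x = [(-0.1)·60 − (+0.5)·(-65)] / -7175 = -0.003693
∂h/∂y = [(-60)·(+0.5) − (-55)·(-0.1)] / -7175 = +0.004948
Flow direction (−∇h) has components (+0.003693 E, -0.004948 N).
Azimuth = atan2(E, N) = atan2(+0.003693, -0.004948) = 143.3° ≈ 143°.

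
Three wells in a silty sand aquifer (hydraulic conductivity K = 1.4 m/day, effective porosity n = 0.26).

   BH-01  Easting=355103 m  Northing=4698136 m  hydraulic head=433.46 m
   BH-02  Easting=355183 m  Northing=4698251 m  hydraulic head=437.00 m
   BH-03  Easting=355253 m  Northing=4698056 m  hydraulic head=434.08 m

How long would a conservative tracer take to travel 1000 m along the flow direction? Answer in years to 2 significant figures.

20 years

With h = a·x + b·y + c and BH-01 as origin, the differences give:
  80·a + 115·b = +3.54
  150·a + (-80)·b = +0.62
Eliminate b (×(-80) and ×115, subtract): -23650·a = -354.500 → a = ∂h/∂x = +0.01499
Back-substitute: b = ∂h/∂y = +0.02036.
|∇h| = √(0.01499² + 0.02036²) = 0.02528
Seepage velocity v = K·i/n = 1.4 × 0.02528 / 0.26 = 0.1361 m/day.
t = 1000 / 0.1361 = 7348 days = 20.1 years.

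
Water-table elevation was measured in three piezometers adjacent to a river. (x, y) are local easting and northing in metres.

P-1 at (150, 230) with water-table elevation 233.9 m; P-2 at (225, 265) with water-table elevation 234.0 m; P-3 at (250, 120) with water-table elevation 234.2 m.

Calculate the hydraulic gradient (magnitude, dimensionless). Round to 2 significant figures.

0.0021

Three-point gradient (reference P-1): Δ to P-2 = (75, 35, +0.1), Δ to P-3 = (100, -110, +0.3).
∂h/∂x = +0.001830, ∂h/∂y = -0.001064 (det = -11750).
|∇h| = √(0.001830² + -0.001064²) = 0.002117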